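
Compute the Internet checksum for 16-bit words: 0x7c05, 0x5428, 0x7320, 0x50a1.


Sum all words (with carry folding):
+ 0x7c05 = 0x7c05
+ 0x5428 = 0xd02d
+ 0x7320 = 0x434e
+ 0x50a1 = 0x93ef
One's complement: ~0x93ef
Checksum = 0x6c10


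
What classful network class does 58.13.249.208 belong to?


First octet: 58
Binary: 00111010
0xxxxxxx -> Class A (1-126)
Class A, default mask 255.0.0.0 (/8)


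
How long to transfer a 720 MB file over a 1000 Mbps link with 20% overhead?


Effective throughput = 1000 * (1 - 20/100) = 800 Mbps
File size in Mb = 720 * 8 = 5760 Mb
Time = 5760 / 800
Time = 7.2 seconds


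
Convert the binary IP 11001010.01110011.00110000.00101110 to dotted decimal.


11001010 = 202
01110011 = 115
00110000 = 48
00101110 = 46
IP: 202.115.48.46


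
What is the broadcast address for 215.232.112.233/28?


Network: 215.232.112.224/28
Host bits = 4
Set all host bits to 1:
Broadcast: 215.232.112.239


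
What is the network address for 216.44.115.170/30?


IP:   11011000.00101100.01110011.10101010
Mask: 11111111.11111111.11111111.11111100
AND operation:
Net:  11011000.00101100.01110011.10101000
Network: 216.44.115.168/30


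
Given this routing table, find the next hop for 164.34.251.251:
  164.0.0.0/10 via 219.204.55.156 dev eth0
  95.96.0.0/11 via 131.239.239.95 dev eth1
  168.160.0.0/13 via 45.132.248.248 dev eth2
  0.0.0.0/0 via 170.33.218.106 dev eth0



Longest prefix match for 164.34.251.251:
  /10 164.0.0.0: MATCH
  /11 95.96.0.0: no
  /13 168.160.0.0: no
  /0 0.0.0.0: MATCH
Selected: next-hop 219.204.55.156 via eth0 (matched /10)


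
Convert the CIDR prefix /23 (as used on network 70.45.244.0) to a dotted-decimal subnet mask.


/23 means 23 network bits, 9 host bits
Binary: 11111111111111111111111000000000
Mask: 255.255.254.0


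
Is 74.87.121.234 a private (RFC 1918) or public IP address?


RFC 1918 private ranges:
  10.0.0.0/8 (10.0.0.0 - 10.255.255.255)
  172.16.0.0/12 (172.16.0.0 - 172.31.255.255)
  192.168.0.0/16 (192.168.0.0 - 192.168.255.255)
Public (not in any RFC 1918 range)


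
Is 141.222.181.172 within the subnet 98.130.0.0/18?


Subnet network: 98.130.0.0
Test IP AND mask: 141.222.128.0
No, 141.222.181.172 is not in 98.130.0.0/18


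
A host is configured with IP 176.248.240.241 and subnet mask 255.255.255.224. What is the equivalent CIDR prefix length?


Binary: 11111111.11111111.11111111.11100000
Count leading 1s
Prefix: /27


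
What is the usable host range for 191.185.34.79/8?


Network: 191.0.0.0
Broadcast: 191.255.255.255
First usable = network + 1
Last usable = broadcast - 1
Range: 191.0.0.1 to 191.255.255.254


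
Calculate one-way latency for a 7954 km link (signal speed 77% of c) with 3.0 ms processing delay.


Speed = 0.77 * 3e5 km/s = 231000 km/s
Propagation delay = 7954 / 231000 = 0.0344 s = 34.4329 ms
Processing delay = 3.0 ms
Total one-way latency = 37.4329 ms


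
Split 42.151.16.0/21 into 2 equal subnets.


New prefix = 21 + 1 = 22
Each subnet has 1024 addresses
  42.151.16.0/22
  42.151.20.0/22
Subnets: 42.151.16.0/22, 42.151.20.0/22


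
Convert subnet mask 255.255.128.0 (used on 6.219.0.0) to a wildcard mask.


Subnet mask: 255.255.128.0
Wildcard = 255.255.255.255 - subnet mask
255 - 255 = 0
255 - 255 = 0
255 - 128 = 127
255 - 0 = 255
Wildcard: 0.0.127.255


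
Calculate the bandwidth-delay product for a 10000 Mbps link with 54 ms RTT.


BDP = bandwidth * RTT
= 10000 Mbps * 54 ms
= 10000 * 1e6 * 54 / 1000 bits
= 540000000 bits
= 67500000 bytes
= 65917.9688 KB
BDP = 540000000 bits (67500000 bytes)


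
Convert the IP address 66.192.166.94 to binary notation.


66 = 01000010
192 = 11000000
166 = 10100110
94 = 01011110
Binary: 01000010.11000000.10100110.01011110


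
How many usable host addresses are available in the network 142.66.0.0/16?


Host bits = 32 - 16 = 16
Total addresses = 2^16 = 65536
Usable = total - 2 (network and broadcast)
Usable hosts: 65534


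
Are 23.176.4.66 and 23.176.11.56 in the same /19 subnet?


Mask: 255.255.224.0
23.176.4.66 AND mask = 23.176.0.0
23.176.11.56 AND mask = 23.176.0.0
Yes, same subnet (23.176.0.0)


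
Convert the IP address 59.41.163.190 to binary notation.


59 = 00111011
41 = 00101001
163 = 10100011
190 = 10111110
Binary: 00111011.00101001.10100011.10111110


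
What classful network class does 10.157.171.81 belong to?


First octet: 10
Binary: 00001010
0xxxxxxx -> Class A (1-126)
Class A, default mask 255.0.0.0 (/8)


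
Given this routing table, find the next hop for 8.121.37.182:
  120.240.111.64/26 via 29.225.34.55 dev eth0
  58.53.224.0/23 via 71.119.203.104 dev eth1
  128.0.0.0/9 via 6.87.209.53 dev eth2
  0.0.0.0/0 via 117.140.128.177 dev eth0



Longest prefix match for 8.121.37.182:
  /26 120.240.111.64: no
  /23 58.53.224.0: no
  /9 128.0.0.0: no
  /0 0.0.0.0: MATCH
Selected: next-hop 117.140.128.177 via eth0 (matched /0)


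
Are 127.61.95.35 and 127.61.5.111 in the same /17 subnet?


Mask: 255.255.128.0
127.61.95.35 AND mask = 127.61.0.0
127.61.5.111 AND mask = 127.61.0.0
Yes, same subnet (127.61.0.0)


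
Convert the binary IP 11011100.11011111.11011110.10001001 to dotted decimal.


11011100 = 220
11011111 = 223
11011110 = 222
10001001 = 137
IP: 220.223.222.137


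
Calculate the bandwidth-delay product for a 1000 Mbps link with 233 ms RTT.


BDP = bandwidth * RTT
= 1000 Mbps * 233 ms
= 1000 * 1e6 * 233 / 1000 bits
= 233000000 bits
= 29125000 bytes
= 28442.3828 KB
BDP = 233000000 bits (29125000 bytes)


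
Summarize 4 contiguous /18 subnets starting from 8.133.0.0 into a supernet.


Original prefix: /18
Number of subnets: 4 = 2^2
New prefix = 18 - 2 = 16
Supernet: 8.133.0.0/16


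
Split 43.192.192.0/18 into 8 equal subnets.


New prefix = 18 + 3 = 21
Each subnet has 2048 addresses
  43.192.192.0/21
  43.192.200.0/21
  43.192.208.0/21
  43.192.216.0/21
  43.192.224.0/21
  43.192.232.0/21
  43.192.240.0/21
  43.192.248.0/21
Subnets: 43.192.192.0/21, 43.192.200.0/21, 43.192.208.0/21, 43.192.216.0/21, 43.192.224.0/21, 43.192.232.0/21, 43.192.240.0/21, 43.192.248.0/21


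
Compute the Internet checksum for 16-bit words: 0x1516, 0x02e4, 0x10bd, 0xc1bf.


Sum all words (with carry folding):
+ 0x1516 = 0x1516
+ 0x02e4 = 0x17fa
+ 0x10bd = 0x28b7
+ 0xc1bf = 0xea76
One's complement: ~0xea76
Checksum = 0x1589


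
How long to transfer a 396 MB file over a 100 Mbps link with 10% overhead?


Effective throughput = 100 * (1 - 10/100) = 90 Mbps
File size in Mb = 396 * 8 = 3168 Mb
Time = 3168 / 90
Time = 35.2 seconds


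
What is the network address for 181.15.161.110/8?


IP:   10110101.00001111.10100001.01101110
Mask: 11111111.00000000.00000000.00000000
AND operation:
Net:  10110101.00000000.00000000.00000000
Network: 181.0.0.0/8


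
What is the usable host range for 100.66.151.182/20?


Network: 100.66.144.0
Broadcast: 100.66.159.255
First usable = network + 1
Last usable = broadcast - 1
Range: 100.66.144.1 to 100.66.159.254


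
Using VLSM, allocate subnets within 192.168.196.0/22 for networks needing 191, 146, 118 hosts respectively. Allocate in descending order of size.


191 hosts -> /24 (254 usable): 192.168.196.0/24
146 hosts -> /24 (254 usable): 192.168.197.0/24
118 hosts -> /25 (126 usable): 192.168.198.0/25
Allocation: 192.168.196.0/24 (191 hosts, 254 usable); 192.168.197.0/24 (146 hosts, 254 usable); 192.168.198.0/25 (118 hosts, 126 usable)


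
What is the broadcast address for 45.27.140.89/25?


Network: 45.27.140.0/25
Host bits = 7
Set all host bits to 1:
Broadcast: 45.27.140.127


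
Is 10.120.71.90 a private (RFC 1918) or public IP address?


RFC 1918 private ranges:
  10.0.0.0/8 (10.0.0.0 - 10.255.255.255)
  172.16.0.0/12 (172.16.0.0 - 172.31.255.255)
  192.168.0.0/16 (192.168.0.0 - 192.168.255.255)
Private (in 10.0.0.0/8)


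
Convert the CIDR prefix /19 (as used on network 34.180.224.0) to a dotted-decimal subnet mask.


/19 means 19 network bits, 13 host bits
Binary: 11111111111111111110000000000000
Mask: 255.255.224.0


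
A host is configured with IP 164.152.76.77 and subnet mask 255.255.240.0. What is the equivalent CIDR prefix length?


Binary: 11111111.11111111.11110000.00000000
Count leading 1s
Prefix: /20


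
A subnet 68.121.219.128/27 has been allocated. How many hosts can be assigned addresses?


Host bits = 32 - 27 = 5
Total addresses = 2^5 = 32
Usable = total - 2 (network and broadcast)
Usable hosts: 30


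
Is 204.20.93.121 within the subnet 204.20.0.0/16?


Subnet network: 204.20.0.0
Test IP AND mask: 204.20.0.0
Yes, 204.20.93.121 is in 204.20.0.0/16


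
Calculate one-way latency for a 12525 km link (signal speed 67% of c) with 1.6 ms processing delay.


Speed = 0.67 * 3e5 km/s = 201000 km/s
Propagation delay = 12525 / 201000 = 0.0623 s = 62.3134 ms
Processing delay = 1.6 ms
Total one-way latency = 63.9134 ms


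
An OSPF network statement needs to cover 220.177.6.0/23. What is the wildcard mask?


Subnet mask: 255.255.254.0
Wildcard = 255.255.255.255 - subnet mask
255 - 255 = 0
255 - 255 = 0
255 - 254 = 1
255 - 0 = 255
Wildcard: 0.0.1.255


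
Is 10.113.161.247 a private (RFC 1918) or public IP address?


RFC 1918 private ranges:
  10.0.0.0/8 (10.0.0.0 - 10.255.255.255)
  172.16.0.0/12 (172.16.0.0 - 172.31.255.255)
  192.168.0.0/16 (192.168.0.0 - 192.168.255.255)
Private (in 10.0.0.0/8)


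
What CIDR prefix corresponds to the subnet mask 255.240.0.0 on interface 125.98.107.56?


Binary: 11111111.11110000.00000000.00000000
Count leading 1s
Prefix: /12


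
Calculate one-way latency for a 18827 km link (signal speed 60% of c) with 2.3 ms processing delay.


Speed = 0.6 * 3e5 km/s = 180000 km/s
Propagation delay = 18827 / 180000 = 0.1046 s = 104.5944 ms
Processing delay = 2.3 ms
Total one-way latency = 106.8944 ms


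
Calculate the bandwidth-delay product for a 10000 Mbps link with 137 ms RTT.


BDP = bandwidth * RTT
= 10000 Mbps * 137 ms
= 10000 * 1e6 * 137 / 1000 bits
= 1370000000 bits
= 171250000 bytes
= 167236.3281 KB
BDP = 1370000000 bits (171250000 bytes)


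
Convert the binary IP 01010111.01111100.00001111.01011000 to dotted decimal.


01010111 = 87
01111100 = 124
00001111 = 15
01011000 = 88
IP: 87.124.15.88


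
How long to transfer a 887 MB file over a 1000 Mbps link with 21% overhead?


Effective throughput = 1000 * (1 - 21/100) = 790 Mbps
File size in Mb = 887 * 8 = 7096 Mb
Time = 7096 / 790
Time = 8.9823 seconds


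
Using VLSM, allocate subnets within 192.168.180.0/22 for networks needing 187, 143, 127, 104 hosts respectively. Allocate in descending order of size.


187 hosts -> /24 (254 usable): 192.168.180.0/24
143 hosts -> /24 (254 usable): 192.168.181.0/24
127 hosts -> /24 (254 usable): 192.168.182.0/24
104 hosts -> /25 (126 usable): 192.168.183.0/25
Allocation: 192.168.180.0/24 (187 hosts, 254 usable); 192.168.181.0/24 (143 hosts, 254 usable); 192.168.182.0/24 (127 hosts, 254 usable); 192.168.183.0/25 (104 hosts, 126 usable)


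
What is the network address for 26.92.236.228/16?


IP:   00011010.01011100.11101100.11100100
Mask: 11111111.11111111.00000000.00000000
AND operation:
Net:  00011010.01011100.00000000.00000000
Network: 26.92.0.0/16


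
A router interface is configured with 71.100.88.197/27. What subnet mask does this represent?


/27 means 27 network bits, 5 host bits
Binary: 11111111111111111111111111100000
Mask: 255.255.255.224


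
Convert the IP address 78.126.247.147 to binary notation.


78 = 01001110
126 = 01111110
247 = 11110111
147 = 10010011
Binary: 01001110.01111110.11110111.10010011


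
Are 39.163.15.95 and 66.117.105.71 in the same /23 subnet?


Mask: 255.255.254.0
39.163.15.95 AND mask = 39.163.14.0
66.117.105.71 AND mask = 66.117.104.0
No, different subnets (39.163.14.0 vs 66.117.104.0)


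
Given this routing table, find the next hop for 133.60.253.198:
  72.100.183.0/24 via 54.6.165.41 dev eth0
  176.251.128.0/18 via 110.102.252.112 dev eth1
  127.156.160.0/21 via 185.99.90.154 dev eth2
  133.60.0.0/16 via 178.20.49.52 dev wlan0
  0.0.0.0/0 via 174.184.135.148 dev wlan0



Longest prefix match for 133.60.253.198:
  /24 72.100.183.0: no
  /18 176.251.128.0: no
  /21 127.156.160.0: no
  /16 133.60.0.0: MATCH
  /0 0.0.0.0: MATCH
Selected: next-hop 178.20.49.52 via wlan0 (matched /16)


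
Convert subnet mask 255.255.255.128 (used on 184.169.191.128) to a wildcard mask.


Subnet mask: 255.255.255.128
Wildcard = 255.255.255.255 - subnet mask
255 - 255 = 0
255 - 255 = 0
255 - 255 = 0
255 - 128 = 127
Wildcard: 0.0.0.127


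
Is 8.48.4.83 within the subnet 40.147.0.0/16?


Subnet network: 40.147.0.0
Test IP AND mask: 8.48.0.0
No, 8.48.4.83 is not in 40.147.0.0/16


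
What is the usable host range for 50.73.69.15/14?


Network: 50.72.0.0
Broadcast: 50.75.255.255
First usable = network + 1
Last usable = broadcast - 1
Range: 50.72.0.1 to 50.75.255.254


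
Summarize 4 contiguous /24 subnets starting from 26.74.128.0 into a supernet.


Original prefix: /24
Number of subnets: 4 = 2^2
New prefix = 24 - 2 = 22
Supernet: 26.74.128.0/22


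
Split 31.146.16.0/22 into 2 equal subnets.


New prefix = 22 + 1 = 23
Each subnet has 512 addresses
  31.146.16.0/23
  31.146.18.0/23
Subnets: 31.146.16.0/23, 31.146.18.0/23


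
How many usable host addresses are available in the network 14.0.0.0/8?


Host bits = 32 - 8 = 24
Total addresses = 2^24 = 16777216
Usable = total - 2 (network and broadcast)
Usable hosts: 16777214


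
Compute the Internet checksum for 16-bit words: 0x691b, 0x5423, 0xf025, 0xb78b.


Sum all words (with carry folding):
+ 0x691b = 0x691b
+ 0x5423 = 0xbd3e
+ 0xf025 = 0xad64
+ 0xb78b = 0x64f0
One's complement: ~0x64f0
Checksum = 0x9b0f


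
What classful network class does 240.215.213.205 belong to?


First octet: 240
Binary: 11110000
1111xxxx -> Class E (240-255)
Class E (reserved), default mask N/A


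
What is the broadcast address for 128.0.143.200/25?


Network: 128.0.143.128/25
Host bits = 7
Set all host bits to 1:
Broadcast: 128.0.143.255


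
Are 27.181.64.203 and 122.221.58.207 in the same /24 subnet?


Mask: 255.255.255.0
27.181.64.203 AND mask = 27.181.64.0
122.221.58.207 AND mask = 122.221.58.0
No, different subnets (27.181.64.0 vs 122.221.58.0)


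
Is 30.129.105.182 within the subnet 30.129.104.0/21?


Subnet network: 30.129.104.0
Test IP AND mask: 30.129.104.0
Yes, 30.129.105.182 is in 30.129.104.0/21


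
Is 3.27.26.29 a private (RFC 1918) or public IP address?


RFC 1918 private ranges:
  10.0.0.0/8 (10.0.0.0 - 10.255.255.255)
  172.16.0.0/12 (172.16.0.0 - 172.31.255.255)
  192.168.0.0/16 (192.168.0.0 - 192.168.255.255)
Public (not in any RFC 1918 range)


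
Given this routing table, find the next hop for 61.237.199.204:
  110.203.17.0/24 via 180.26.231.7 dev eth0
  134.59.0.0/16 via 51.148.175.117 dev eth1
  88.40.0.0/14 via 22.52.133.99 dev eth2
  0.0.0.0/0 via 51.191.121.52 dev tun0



Longest prefix match for 61.237.199.204:
  /24 110.203.17.0: no
  /16 134.59.0.0: no
  /14 88.40.0.0: no
  /0 0.0.0.0: MATCH
Selected: next-hop 51.191.121.52 via tun0 (matched /0)


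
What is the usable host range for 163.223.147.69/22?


Network: 163.223.144.0
Broadcast: 163.223.147.255
First usable = network + 1
Last usable = broadcast - 1
Range: 163.223.144.1 to 163.223.147.254


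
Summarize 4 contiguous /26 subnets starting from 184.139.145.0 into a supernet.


Original prefix: /26
Number of subnets: 4 = 2^2
New prefix = 26 - 2 = 24
Supernet: 184.139.145.0/24


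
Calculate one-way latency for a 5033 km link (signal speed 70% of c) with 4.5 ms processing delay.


Speed = 0.7 * 3e5 km/s = 210000 km/s
Propagation delay = 5033 / 210000 = 0.024 s = 23.9667 ms
Processing delay = 4.5 ms
Total one-way latency = 28.4667 ms


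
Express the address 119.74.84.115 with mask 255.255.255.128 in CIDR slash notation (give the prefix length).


Binary: 11111111.11111111.11111111.10000000
Count leading 1s
Prefix: /25


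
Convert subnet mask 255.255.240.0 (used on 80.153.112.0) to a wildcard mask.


Subnet mask: 255.255.240.0
Wildcard = 255.255.255.255 - subnet mask
255 - 255 = 0
255 - 255 = 0
255 - 240 = 15
255 - 0 = 255
Wildcard: 0.0.15.255


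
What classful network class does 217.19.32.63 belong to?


First octet: 217
Binary: 11011001
110xxxxx -> Class C (192-223)
Class C, default mask 255.255.255.0 (/24)


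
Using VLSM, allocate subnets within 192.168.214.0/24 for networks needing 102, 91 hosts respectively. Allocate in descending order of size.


102 hosts -> /25 (126 usable): 192.168.214.0/25
91 hosts -> /25 (126 usable): 192.168.214.128/25
Allocation: 192.168.214.0/25 (102 hosts, 126 usable); 192.168.214.128/25 (91 hosts, 126 usable)


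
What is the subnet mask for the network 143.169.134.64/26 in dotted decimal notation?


/26 means 26 network bits, 6 host bits
Binary: 11111111111111111111111111000000
Mask: 255.255.255.192


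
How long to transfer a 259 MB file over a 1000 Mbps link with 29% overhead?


Effective throughput = 1000 * (1 - 29/100) = 710 Mbps
File size in Mb = 259 * 8 = 2072 Mb
Time = 2072 / 710
Time = 2.9183 seconds


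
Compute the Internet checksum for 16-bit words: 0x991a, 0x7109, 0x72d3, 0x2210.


Sum all words (with carry folding):
+ 0x991a = 0x991a
+ 0x7109 = 0x0a24
+ 0x72d3 = 0x7cf7
+ 0x2210 = 0x9f07
One's complement: ~0x9f07
Checksum = 0x60f8


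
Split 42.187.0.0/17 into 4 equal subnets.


New prefix = 17 + 2 = 19
Each subnet has 8192 addresses
  42.187.0.0/19
  42.187.32.0/19
  42.187.64.0/19
  42.187.96.0/19
Subnets: 42.187.0.0/19, 42.187.32.0/19, 42.187.64.0/19, 42.187.96.0/19


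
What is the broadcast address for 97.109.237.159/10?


Network: 97.64.0.0/10
Host bits = 22
Set all host bits to 1:
Broadcast: 97.127.255.255


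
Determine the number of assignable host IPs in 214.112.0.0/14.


Host bits = 32 - 14 = 18
Total addresses = 2^18 = 262144
Usable = total - 2 (network and broadcast)
Usable hosts: 262142


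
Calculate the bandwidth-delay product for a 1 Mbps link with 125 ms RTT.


BDP = bandwidth * RTT
= 1 Mbps * 125 ms
= 1 * 1e6 * 125 / 1000 bits
= 125000 bits
= 15625 bytes
= 15.2588 KB
BDP = 125000 bits (15625 bytes)


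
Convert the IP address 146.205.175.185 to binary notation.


146 = 10010010
205 = 11001101
175 = 10101111
185 = 10111001
Binary: 10010010.11001101.10101111.10111001


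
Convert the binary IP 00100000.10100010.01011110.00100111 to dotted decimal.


00100000 = 32
10100010 = 162
01011110 = 94
00100111 = 39
IP: 32.162.94.39


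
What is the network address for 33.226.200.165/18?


IP:   00100001.11100010.11001000.10100101
Mask: 11111111.11111111.11000000.00000000
AND operation:
Net:  00100001.11100010.11000000.00000000
Network: 33.226.192.0/18


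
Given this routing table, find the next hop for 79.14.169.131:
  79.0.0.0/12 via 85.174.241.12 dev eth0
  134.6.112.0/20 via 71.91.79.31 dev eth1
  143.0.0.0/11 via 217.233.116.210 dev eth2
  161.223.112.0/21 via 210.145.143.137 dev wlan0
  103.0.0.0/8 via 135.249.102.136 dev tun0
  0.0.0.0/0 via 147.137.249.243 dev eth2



Longest prefix match for 79.14.169.131:
  /12 79.0.0.0: MATCH
  /20 134.6.112.0: no
  /11 143.0.0.0: no
  /21 161.223.112.0: no
  /8 103.0.0.0: no
  /0 0.0.0.0: MATCH
Selected: next-hop 85.174.241.12 via eth0 (matched /12)


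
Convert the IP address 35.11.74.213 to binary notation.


35 = 00100011
11 = 00001011
74 = 01001010
213 = 11010101
Binary: 00100011.00001011.01001010.11010101


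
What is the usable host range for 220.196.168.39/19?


Network: 220.196.160.0
Broadcast: 220.196.191.255
First usable = network + 1
Last usable = broadcast - 1
Range: 220.196.160.1 to 220.196.191.254


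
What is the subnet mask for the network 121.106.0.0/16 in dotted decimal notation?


/16 means 16 network bits, 16 host bits
Binary: 11111111111111110000000000000000
Mask: 255.255.0.0


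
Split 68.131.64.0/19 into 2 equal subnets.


New prefix = 19 + 1 = 20
Each subnet has 4096 addresses
  68.131.64.0/20
  68.131.80.0/20
Subnets: 68.131.64.0/20, 68.131.80.0/20


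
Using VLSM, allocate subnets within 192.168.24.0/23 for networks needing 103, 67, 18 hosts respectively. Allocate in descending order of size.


103 hosts -> /25 (126 usable): 192.168.24.0/25
67 hosts -> /25 (126 usable): 192.168.24.128/25
18 hosts -> /27 (30 usable): 192.168.25.0/27
Allocation: 192.168.24.0/25 (103 hosts, 126 usable); 192.168.24.128/25 (67 hosts, 126 usable); 192.168.25.0/27 (18 hosts, 30 usable)


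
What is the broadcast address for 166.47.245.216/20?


Network: 166.47.240.0/20
Host bits = 12
Set all host bits to 1:
Broadcast: 166.47.255.255


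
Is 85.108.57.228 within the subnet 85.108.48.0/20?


Subnet network: 85.108.48.0
Test IP AND mask: 85.108.48.0
Yes, 85.108.57.228 is in 85.108.48.0/20


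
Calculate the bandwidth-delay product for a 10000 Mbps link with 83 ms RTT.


BDP = bandwidth * RTT
= 10000 Mbps * 83 ms
= 10000 * 1e6 * 83 / 1000 bits
= 830000000 bits
= 103750000 bytes
= 101318.3594 KB
BDP = 830000000 bits (103750000 bytes)


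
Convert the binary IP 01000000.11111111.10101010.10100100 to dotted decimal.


01000000 = 64
11111111 = 255
10101010 = 170
10100100 = 164
IP: 64.255.170.164


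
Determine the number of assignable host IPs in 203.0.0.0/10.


Host bits = 32 - 10 = 22
Total addresses = 2^22 = 4194304
Usable = total - 2 (network and broadcast)
Usable hosts: 4194302


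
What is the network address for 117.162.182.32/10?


IP:   01110101.10100010.10110110.00100000
Mask: 11111111.11000000.00000000.00000000
AND operation:
Net:  01110101.10000000.00000000.00000000
Network: 117.128.0.0/10


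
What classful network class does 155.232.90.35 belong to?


First octet: 155
Binary: 10011011
10xxxxxx -> Class B (128-191)
Class B, default mask 255.255.0.0 (/16)


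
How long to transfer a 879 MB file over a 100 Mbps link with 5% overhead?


Effective throughput = 100 * (1 - 5/100) = 95 Mbps
File size in Mb = 879 * 8 = 7032 Mb
Time = 7032 / 95
Time = 74.0211 seconds


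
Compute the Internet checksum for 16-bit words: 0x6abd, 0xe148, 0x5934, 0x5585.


Sum all words (with carry folding):
+ 0x6abd = 0x6abd
+ 0xe148 = 0x4c06
+ 0x5934 = 0xa53a
+ 0x5585 = 0xfabf
One's complement: ~0xfabf
Checksum = 0x0540


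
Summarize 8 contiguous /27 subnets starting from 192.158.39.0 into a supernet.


Original prefix: /27
Number of subnets: 8 = 2^3
New prefix = 27 - 3 = 24
Supernet: 192.158.39.0/24


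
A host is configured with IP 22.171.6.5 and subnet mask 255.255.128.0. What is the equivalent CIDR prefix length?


Binary: 11111111.11111111.10000000.00000000
Count leading 1s
Prefix: /17


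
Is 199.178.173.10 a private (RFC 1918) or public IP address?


RFC 1918 private ranges:
  10.0.0.0/8 (10.0.0.0 - 10.255.255.255)
  172.16.0.0/12 (172.16.0.0 - 172.31.255.255)
  192.168.0.0/16 (192.168.0.0 - 192.168.255.255)
Public (not in any RFC 1918 range)


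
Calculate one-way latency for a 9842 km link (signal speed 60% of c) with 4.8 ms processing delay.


Speed = 0.6 * 3e5 km/s = 180000 km/s
Propagation delay = 9842 / 180000 = 0.0547 s = 54.6778 ms
Processing delay = 4.8 ms
Total one-way latency = 59.4778 ms


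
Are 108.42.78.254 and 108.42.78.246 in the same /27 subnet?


Mask: 255.255.255.224
108.42.78.254 AND mask = 108.42.78.224
108.42.78.246 AND mask = 108.42.78.224
Yes, same subnet (108.42.78.224)


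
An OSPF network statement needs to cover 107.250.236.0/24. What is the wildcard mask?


Subnet mask: 255.255.255.0
Wildcard = 255.255.255.255 - subnet mask
255 - 255 = 0
255 - 255 = 0
255 - 255 = 0
255 - 0 = 255
Wildcard: 0.0.0.255


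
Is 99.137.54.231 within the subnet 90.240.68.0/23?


Subnet network: 90.240.68.0
Test IP AND mask: 99.137.54.0
No, 99.137.54.231 is not in 90.240.68.0/23


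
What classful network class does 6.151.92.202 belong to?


First octet: 6
Binary: 00000110
0xxxxxxx -> Class A (1-126)
Class A, default mask 255.0.0.0 (/8)


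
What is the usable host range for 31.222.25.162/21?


Network: 31.222.24.0
Broadcast: 31.222.31.255
First usable = network + 1
Last usable = broadcast - 1
Range: 31.222.24.1 to 31.222.31.254


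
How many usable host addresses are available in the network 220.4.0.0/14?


Host bits = 32 - 14 = 18
Total addresses = 2^18 = 262144
Usable = total - 2 (network and broadcast)
Usable hosts: 262142


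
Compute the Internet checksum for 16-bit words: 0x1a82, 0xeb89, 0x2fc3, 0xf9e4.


Sum all words (with carry folding):
+ 0x1a82 = 0x1a82
+ 0xeb89 = 0x060c
+ 0x2fc3 = 0x35cf
+ 0xf9e4 = 0x2fb4
One's complement: ~0x2fb4
Checksum = 0xd04b


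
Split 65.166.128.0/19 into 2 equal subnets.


New prefix = 19 + 1 = 20
Each subnet has 4096 addresses
  65.166.128.0/20
  65.166.144.0/20
Subnets: 65.166.128.0/20, 65.166.144.0/20


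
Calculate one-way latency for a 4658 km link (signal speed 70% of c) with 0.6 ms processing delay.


Speed = 0.7 * 3e5 km/s = 210000 km/s
Propagation delay = 4658 / 210000 = 0.0222 s = 22.181 ms
Processing delay = 0.6 ms
Total one-way latency = 22.781 ms


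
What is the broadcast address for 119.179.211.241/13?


Network: 119.176.0.0/13
Host bits = 19
Set all host bits to 1:
Broadcast: 119.183.255.255


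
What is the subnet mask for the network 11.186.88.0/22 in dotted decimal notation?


/22 means 22 network bits, 10 host bits
Binary: 11111111111111111111110000000000
Mask: 255.255.252.0


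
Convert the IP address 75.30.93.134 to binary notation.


75 = 01001011
30 = 00011110
93 = 01011101
134 = 10000110
Binary: 01001011.00011110.01011101.10000110


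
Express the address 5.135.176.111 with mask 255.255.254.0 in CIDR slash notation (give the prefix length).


Binary: 11111111.11111111.11111110.00000000
Count leading 1s
Prefix: /23


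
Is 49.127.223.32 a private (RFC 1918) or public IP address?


RFC 1918 private ranges:
  10.0.0.0/8 (10.0.0.0 - 10.255.255.255)
  172.16.0.0/12 (172.16.0.0 - 172.31.255.255)
  192.168.0.0/16 (192.168.0.0 - 192.168.255.255)
Public (not in any RFC 1918 range)


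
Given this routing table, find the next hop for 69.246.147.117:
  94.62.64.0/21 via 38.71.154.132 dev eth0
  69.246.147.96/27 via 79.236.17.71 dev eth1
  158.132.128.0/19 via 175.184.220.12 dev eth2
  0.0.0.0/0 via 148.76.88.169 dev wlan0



Longest prefix match for 69.246.147.117:
  /21 94.62.64.0: no
  /27 69.246.147.96: MATCH
  /19 158.132.128.0: no
  /0 0.0.0.0: MATCH
Selected: next-hop 79.236.17.71 via eth1 (matched /27)


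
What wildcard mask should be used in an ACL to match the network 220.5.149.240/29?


Subnet mask: 255.255.255.248
Wildcard = 255.255.255.255 - subnet mask
255 - 255 = 0
255 - 255 = 0
255 - 255 = 0
255 - 248 = 7
Wildcard: 0.0.0.7


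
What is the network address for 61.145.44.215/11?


IP:   00111101.10010001.00101100.11010111
Mask: 11111111.11100000.00000000.00000000
AND operation:
Net:  00111101.10000000.00000000.00000000
Network: 61.128.0.0/11


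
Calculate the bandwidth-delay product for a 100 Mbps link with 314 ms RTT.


BDP = bandwidth * RTT
= 100 Mbps * 314 ms
= 100 * 1e6 * 314 / 1000 bits
= 31400000 bits
= 3925000 bytes
= 3833.0078 KB
BDP = 31400000 bits (3925000 bytes)


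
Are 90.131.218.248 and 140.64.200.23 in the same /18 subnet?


Mask: 255.255.192.0
90.131.218.248 AND mask = 90.131.192.0
140.64.200.23 AND mask = 140.64.192.0
No, different subnets (90.131.192.0 vs 140.64.192.0)


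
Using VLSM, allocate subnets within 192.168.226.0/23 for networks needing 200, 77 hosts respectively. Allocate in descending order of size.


200 hosts -> /24 (254 usable): 192.168.226.0/24
77 hosts -> /25 (126 usable): 192.168.227.0/25
Allocation: 192.168.226.0/24 (200 hosts, 254 usable); 192.168.227.0/25 (77 hosts, 126 usable)


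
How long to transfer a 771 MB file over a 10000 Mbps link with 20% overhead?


Effective throughput = 10000 * (1 - 20/100) = 8000 Mbps
File size in Mb = 771 * 8 = 6168 Mb
Time = 6168 / 8000
Time = 0.771 seconds


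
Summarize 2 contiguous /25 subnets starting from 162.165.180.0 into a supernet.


Original prefix: /25
Number of subnets: 2 = 2^1
New prefix = 25 - 1 = 24
Supernet: 162.165.180.0/24


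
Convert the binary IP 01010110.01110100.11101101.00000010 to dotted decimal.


01010110 = 86
01110100 = 116
11101101 = 237
00000010 = 2
IP: 86.116.237.2


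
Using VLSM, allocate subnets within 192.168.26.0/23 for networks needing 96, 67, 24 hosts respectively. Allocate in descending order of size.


96 hosts -> /25 (126 usable): 192.168.26.0/25
67 hosts -> /25 (126 usable): 192.168.26.128/25
24 hosts -> /27 (30 usable): 192.168.27.0/27
Allocation: 192.168.26.0/25 (96 hosts, 126 usable); 192.168.26.128/25 (67 hosts, 126 usable); 192.168.27.0/27 (24 hosts, 30 usable)


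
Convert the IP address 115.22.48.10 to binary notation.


115 = 01110011
22 = 00010110
48 = 00110000
10 = 00001010
Binary: 01110011.00010110.00110000.00001010


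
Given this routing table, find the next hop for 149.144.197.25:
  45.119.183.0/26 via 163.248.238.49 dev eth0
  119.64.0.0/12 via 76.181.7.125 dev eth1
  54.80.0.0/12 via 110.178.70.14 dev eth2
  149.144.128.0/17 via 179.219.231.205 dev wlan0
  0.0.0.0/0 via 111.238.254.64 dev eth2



Longest prefix match for 149.144.197.25:
  /26 45.119.183.0: no
  /12 119.64.0.0: no
  /12 54.80.0.0: no
  /17 149.144.128.0: MATCH
  /0 0.0.0.0: MATCH
Selected: next-hop 179.219.231.205 via wlan0 (matched /17)


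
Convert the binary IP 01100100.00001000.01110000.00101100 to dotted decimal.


01100100 = 100
00001000 = 8
01110000 = 112
00101100 = 44
IP: 100.8.112.44


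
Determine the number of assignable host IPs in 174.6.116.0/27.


Host bits = 32 - 27 = 5
Total addresses = 2^5 = 32
Usable = total - 2 (network and broadcast)
Usable hosts: 30


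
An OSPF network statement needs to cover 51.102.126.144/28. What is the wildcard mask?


Subnet mask: 255.255.255.240
Wildcard = 255.255.255.255 - subnet mask
255 - 255 = 0
255 - 255 = 0
255 - 255 = 0
255 - 240 = 15
Wildcard: 0.0.0.15


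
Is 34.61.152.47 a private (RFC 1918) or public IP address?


RFC 1918 private ranges:
  10.0.0.0/8 (10.0.0.0 - 10.255.255.255)
  172.16.0.0/12 (172.16.0.0 - 172.31.255.255)
  192.168.0.0/16 (192.168.0.0 - 192.168.255.255)
Public (not in any RFC 1918 range)


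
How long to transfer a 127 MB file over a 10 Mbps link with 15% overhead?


Effective throughput = 10 * (1 - 15/100) = 8.5 Mbps
File size in Mb = 127 * 8 = 1016 Mb
Time = 1016 / 8.5
Time = 119.5294 seconds


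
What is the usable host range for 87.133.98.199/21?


Network: 87.133.96.0
Broadcast: 87.133.103.255
First usable = network + 1
Last usable = broadcast - 1
Range: 87.133.96.1 to 87.133.103.254


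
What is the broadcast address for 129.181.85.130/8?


Network: 129.0.0.0/8
Host bits = 24
Set all host bits to 1:
Broadcast: 129.255.255.255


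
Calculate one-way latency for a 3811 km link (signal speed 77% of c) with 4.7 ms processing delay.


Speed = 0.77 * 3e5 km/s = 231000 km/s
Propagation delay = 3811 / 231000 = 0.0165 s = 16.4978 ms
Processing delay = 4.7 ms
Total one-way latency = 21.1978 ms


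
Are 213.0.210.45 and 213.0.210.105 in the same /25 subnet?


Mask: 255.255.255.128
213.0.210.45 AND mask = 213.0.210.0
213.0.210.105 AND mask = 213.0.210.0
Yes, same subnet (213.0.210.0)


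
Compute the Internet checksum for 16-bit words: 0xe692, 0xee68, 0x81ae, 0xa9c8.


Sum all words (with carry folding):
+ 0xe692 = 0xe692
+ 0xee68 = 0xd4fb
+ 0x81ae = 0x56aa
+ 0xa9c8 = 0x0073
One's complement: ~0x0073
Checksum = 0xff8c


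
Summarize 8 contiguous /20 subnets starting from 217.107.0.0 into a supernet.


Original prefix: /20
Number of subnets: 8 = 2^3
New prefix = 20 - 3 = 17
Supernet: 217.107.0.0/17


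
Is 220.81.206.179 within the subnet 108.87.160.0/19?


Subnet network: 108.87.160.0
Test IP AND mask: 220.81.192.0
No, 220.81.206.179 is not in 108.87.160.0/19


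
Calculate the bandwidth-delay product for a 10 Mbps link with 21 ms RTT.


BDP = bandwidth * RTT
= 10 Mbps * 21 ms
= 10 * 1e6 * 21 / 1000 bits
= 210000 bits
= 26250 bytes
= 25.6348 KB
BDP = 210000 bits (26250 bytes)


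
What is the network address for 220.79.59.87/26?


IP:   11011100.01001111.00111011.01010111
Mask: 11111111.11111111.11111111.11000000
AND operation:
Net:  11011100.01001111.00111011.01000000
Network: 220.79.59.64/26


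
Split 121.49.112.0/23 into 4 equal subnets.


New prefix = 23 + 2 = 25
Each subnet has 128 addresses
  121.49.112.0/25
  121.49.112.128/25
  121.49.113.0/25
  121.49.113.128/25
Subnets: 121.49.112.0/25, 121.49.112.128/25, 121.49.113.0/25, 121.49.113.128/25


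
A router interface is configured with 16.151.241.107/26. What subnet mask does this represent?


/26 means 26 network bits, 6 host bits
Binary: 11111111111111111111111111000000
Mask: 255.255.255.192


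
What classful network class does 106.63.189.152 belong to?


First octet: 106
Binary: 01101010
0xxxxxxx -> Class A (1-126)
Class A, default mask 255.0.0.0 (/8)


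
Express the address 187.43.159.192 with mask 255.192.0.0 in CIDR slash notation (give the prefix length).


Binary: 11111111.11000000.00000000.00000000
Count leading 1s
Prefix: /10


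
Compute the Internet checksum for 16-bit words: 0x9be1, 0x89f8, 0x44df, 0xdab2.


Sum all words (with carry folding):
+ 0x9be1 = 0x9be1
+ 0x89f8 = 0x25da
+ 0x44df = 0x6ab9
+ 0xdab2 = 0x456c
One's complement: ~0x456c
Checksum = 0xba93


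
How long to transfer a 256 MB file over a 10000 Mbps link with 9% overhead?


Effective throughput = 10000 * (1 - 9/100) = 9100 Mbps
File size in Mb = 256 * 8 = 2048 Mb
Time = 2048 / 9100
Time = 0.2251 seconds


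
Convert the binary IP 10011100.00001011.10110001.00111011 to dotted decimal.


10011100 = 156
00001011 = 11
10110001 = 177
00111011 = 59
IP: 156.11.177.59


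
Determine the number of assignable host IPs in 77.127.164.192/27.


Host bits = 32 - 27 = 5
Total addresses = 2^5 = 32
Usable = total - 2 (network and broadcast)
Usable hosts: 30


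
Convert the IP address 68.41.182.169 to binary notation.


68 = 01000100
41 = 00101001
182 = 10110110
169 = 10101001
Binary: 01000100.00101001.10110110.10101001


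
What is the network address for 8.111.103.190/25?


IP:   00001000.01101111.01100111.10111110
Mask: 11111111.11111111.11111111.10000000
AND operation:
Net:  00001000.01101111.01100111.10000000
Network: 8.111.103.128/25


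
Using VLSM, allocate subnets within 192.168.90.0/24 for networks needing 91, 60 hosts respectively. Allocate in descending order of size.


91 hosts -> /25 (126 usable): 192.168.90.0/25
60 hosts -> /26 (62 usable): 192.168.90.128/26
Allocation: 192.168.90.0/25 (91 hosts, 126 usable); 192.168.90.128/26 (60 hosts, 62 usable)


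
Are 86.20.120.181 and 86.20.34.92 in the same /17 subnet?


Mask: 255.255.128.0
86.20.120.181 AND mask = 86.20.0.0
86.20.34.92 AND mask = 86.20.0.0
Yes, same subnet (86.20.0.0)


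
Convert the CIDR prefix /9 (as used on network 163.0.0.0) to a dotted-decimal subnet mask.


/9 means 9 network bits, 23 host bits
Binary: 11111111100000000000000000000000
Mask: 255.128.0.0


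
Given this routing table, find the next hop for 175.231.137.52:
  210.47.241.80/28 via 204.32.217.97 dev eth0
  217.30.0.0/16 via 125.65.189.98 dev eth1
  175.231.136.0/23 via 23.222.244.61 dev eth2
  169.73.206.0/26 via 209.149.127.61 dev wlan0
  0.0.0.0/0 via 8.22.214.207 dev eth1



Longest prefix match for 175.231.137.52:
  /28 210.47.241.80: no
  /16 217.30.0.0: no
  /23 175.231.136.0: MATCH
  /26 169.73.206.0: no
  /0 0.0.0.0: MATCH
Selected: next-hop 23.222.244.61 via eth2 (matched /23)


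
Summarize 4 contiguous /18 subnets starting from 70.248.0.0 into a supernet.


Original prefix: /18
Number of subnets: 4 = 2^2
New prefix = 18 - 2 = 16
Supernet: 70.248.0.0/16


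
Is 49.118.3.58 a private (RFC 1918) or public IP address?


RFC 1918 private ranges:
  10.0.0.0/8 (10.0.0.0 - 10.255.255.255)
  172.16.0.0/12 (172.16.0.0 - 172.31.255.255)
  192.168.0.0/16 (192.168.0.0 - 192.168.255.255)
Public (not in any RFC 1918 range)


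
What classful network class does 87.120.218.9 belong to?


First octet: 87
Binary: 01010111
0xxxxxxx -> Class A (1-126)
Class A, default mask 255.0.0.0 (/8)


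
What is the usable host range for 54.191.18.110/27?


Network: 54.191.18.96
Broadcast: 54.191.18.127
First usable = network + 1
Last usable = broadcast - 1
Range: 54.191.18.97 to 54.191.18.126


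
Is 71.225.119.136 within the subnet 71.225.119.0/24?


Subnet network: 71.225.119.0
Test IP AND mask: 71.225.119.0
Yes, 71.225.119.136 is in 71.225.119.0/24


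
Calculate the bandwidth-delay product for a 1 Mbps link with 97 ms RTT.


BDP = bandwidth * RTT
= 1 Mbps * 97 ms
= 1 * 1e6 * 97 / 1000 bits
= 97000 bits
= 12125 bytes
= 11.8408 KB
BDP = 97000 bits (12125 bytes)


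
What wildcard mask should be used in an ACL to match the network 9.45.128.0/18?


Subnet mask: 255.255.192.0
Wildcard = 255.255.255.255 - subnet mask
255 - 255 = 0
255 - 255 = 0
255 - 192 = 63
255 - 0 = 255
Wildcard: 0.0.63.255


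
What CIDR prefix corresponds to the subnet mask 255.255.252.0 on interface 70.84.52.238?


Binary: 11111111.11111111.11111100.00000000
Count leading 1s
Prefix: /22


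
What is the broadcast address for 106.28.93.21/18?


Network: 106.28.64.0/18
Host bits = 14
Set all host bits to 1:
Broadcast: 106.28.127.255


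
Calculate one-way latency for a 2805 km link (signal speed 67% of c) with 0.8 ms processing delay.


Speed = 0.67 * 3e5 km/s = 201000 km/s
Propagation delay = 2805 / 201000 = 0.014 s = 13.9552 ms
Processing delay = 0.8 ms
Total one-way latency = 14.7552 ms


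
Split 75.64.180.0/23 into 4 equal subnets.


New prefix = 23 + 2 = 25
Each subnet has 128 addresses
  75.64.180.0/25
  75.64.180.128/25
  75.64.181.0/25
  75.64.181.128/25
Subnets: 75.64.180.0/25, 75.64.180.128/25, 75.64.181.0/25, 75.64.181.128/25


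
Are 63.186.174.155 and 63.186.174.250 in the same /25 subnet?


Mask: 255.255.255.128
63.186.174.155 AND mask = 63.186.174.128
63.186.174.250 AND mask = 63.186.174.128
Yes, same subnet (63.186.174.128)


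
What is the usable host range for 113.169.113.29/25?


Network: 113.169.113.0
Broadcast: 113.169.113.127
First usable = network + 1
Last usable = broadcast - 1
Range: 113.169.113.1 to 113.169.113.126


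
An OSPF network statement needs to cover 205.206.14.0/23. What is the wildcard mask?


Subnet mask: 255.255.254.0
Wildcard = 255.255.255.255 - subnet mask
255 - 255 = 0
255 - 255 = 0
255 - 254 = 1
255 - 0 = 255
Wildcard: 0.0.1.255


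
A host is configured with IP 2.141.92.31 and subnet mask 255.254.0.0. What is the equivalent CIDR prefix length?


Binary: 11111111.11111110.00000000.00000000
Count leading 1s
Prefix: /15


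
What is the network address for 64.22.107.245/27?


IP:   01000000.00010110.01101011.11110101
Mask: 11111111.11111111.11111111.11100000
AND operation:
Net:  01000000.00010110.01101011.11100000
Network: 64.22.107.224/27


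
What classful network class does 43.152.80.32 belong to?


First octet: 43
Binary: 00101011
0xxxxxxx -> Class A (1-126)
Class A, default mask 255.0.0.0 (/8)


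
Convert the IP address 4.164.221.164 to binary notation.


4 = 00000100
164 = 10100100
221 = 11011101
164 = 10100100
Binary: 00000100.10100100.11011101.10100100


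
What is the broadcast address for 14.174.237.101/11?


Network: 14.160.0.0/11
Host bits = 21
Set all host bits to 1:
Broadcast: 14.191.255.255
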